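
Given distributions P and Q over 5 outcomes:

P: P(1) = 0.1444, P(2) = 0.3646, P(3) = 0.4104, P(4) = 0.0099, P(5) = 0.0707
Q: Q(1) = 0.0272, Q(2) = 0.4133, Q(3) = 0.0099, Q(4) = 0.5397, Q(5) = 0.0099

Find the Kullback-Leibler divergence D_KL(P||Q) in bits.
2.6305 bits

D_KL(P||Q) = Σ P(x) log₂(P(x)/Q(x))

Computing term by term:
  P(1)·log₂(P(1)/Q(1)) = 0.1444·log₂(0.1444/0.0272) = 0.34777
  P(2)·log₂(P(2)/Q(2)) = 0.3646·log₂(0.3646/0.4133) = -0.06595
  P(3)·log₂(P(3)/Q(3)) = 0.4104·log₂(0.4104/0.0099) = 2.20527
  P(4)·log₂(P(4)/Q(4)) = 0.0099·log₂(0.0099/0.5397) = -0.05711
  P(5)·log₂(P(5)/Q(5)) = 0.0707·log₂(0.0707/0.0099) = 0.20052

D_KL(P||Q) = 0.34777 - 0.06595 + 2.20527 - 0.05711 + 0.20052 = 2.63050 ≈ 2.6305 bits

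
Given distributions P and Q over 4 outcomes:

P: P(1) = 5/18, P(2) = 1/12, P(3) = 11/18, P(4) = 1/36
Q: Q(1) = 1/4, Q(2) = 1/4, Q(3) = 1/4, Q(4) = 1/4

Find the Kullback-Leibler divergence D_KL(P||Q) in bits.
0.6101 bits

D_KL(P||Q) = Σ P(x) log₂(P(x)/Q(x))

Computing term by term:
  P(1)·log₂(P(1)/Q(1)) = (5/18)·log₂((5/18)/(1/4)) = 0.04222
  P(2)·log₂(P(2)/Q(2)) = (1/12)·log₂((1/12)/(1/4)) = -0.13208
  P(3)·log₂(P(3)/Q(3)) = (11/18)·log₂((11/18)/(1/4)) = 0.78803
  P(4)·log₂(P(4)/Q(4)) = (1/36)·log₂((1/36)/(1/4)) = -0.08805

D_KL(P||Q) = 0.04222 - 0.13208 + 0.78803 - 0.08805 = 0.61012 ≈ 0.6101 bits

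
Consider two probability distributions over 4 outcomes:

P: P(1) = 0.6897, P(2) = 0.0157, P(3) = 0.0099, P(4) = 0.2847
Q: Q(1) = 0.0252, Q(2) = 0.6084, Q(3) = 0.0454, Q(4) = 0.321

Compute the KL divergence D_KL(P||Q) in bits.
3.1391 bits

D_KL(P||Q) = Σ P(x) log₂(P(x)/Q(x))

Computing term by term:
  P(1)·log₂(P(1)/Q(1)) = 0.6897·log₂(0.6897/0.0252) = 3.29295
  P(2)·log₂(P(2)/Q(2)) = 0.0157·log₂(0.0157/0.6084) = -0.08284
  P(3)·log₂(P(3)/Q(3)) = 0.0099·log₂(0.0099/0.0454) = -0.02175
  P(4)·log₂(P(4)/Q(4)) = 0.2847·log₂(0.2847/0.321) = -0.04929

D_KL(P||Q) = 3.29295 - 0.08284 - 0.02175 - 0.04929 = 3.13907 ≈ 3.1391 bits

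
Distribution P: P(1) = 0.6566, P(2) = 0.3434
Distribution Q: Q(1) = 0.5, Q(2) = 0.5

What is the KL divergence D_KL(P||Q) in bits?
0.0720 bits

D_KL(P||Q) = Σ P(x) log₂(P(x)/Q(x))

Computing term by term:
  P(1)·log₂(P(1)/Q(1)) = 0.6566·log₂(0.6566/0.5) = 0.25810
  P(2)·log₂(P(2)/Q(2)) = 0.3434·log₂(0.3434/0.5) = -0.18614

D_KL(P||Q) = 0.25810 - 0.18614 = 0.07196 ≈ 0.0720 bits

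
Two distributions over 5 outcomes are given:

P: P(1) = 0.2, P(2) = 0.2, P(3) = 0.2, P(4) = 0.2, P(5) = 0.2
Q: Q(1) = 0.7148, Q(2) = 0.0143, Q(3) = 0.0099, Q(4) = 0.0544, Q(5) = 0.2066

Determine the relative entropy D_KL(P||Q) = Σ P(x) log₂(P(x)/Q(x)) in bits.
1.6273 bits

D_KL(P||Q) = Σ P(x) log₂(P(x)/Q(x))

Computing term by term:
  P(1)·log₂(P(1)/Q(1)) = 0.2·log₂(0.2/0.7148) = -0.36751
  P(2)·log₂(P(2)/Q(2)) = 0.2·log₂(0.2/0.0143) = 0.76118
  P(3)·log₂(P(3)/Q(3)) = 0.2·log₂(0.2/0.0099) = 0.86729
  P(4)·log₂(P(4)/Q(4)) = 0.2·log₂(0.2/0.0544) = 0.37566
  P(5)·log₂(P(5)/Q(5)) = 0.2·log₂(0.2/0.2066) = -0.00937

D_KL(P||Q) = -0.36751 + 0.76118 + 0.86729 + 0.37566 - 0.00937 = 1.62725 ≈ 1.6273 bits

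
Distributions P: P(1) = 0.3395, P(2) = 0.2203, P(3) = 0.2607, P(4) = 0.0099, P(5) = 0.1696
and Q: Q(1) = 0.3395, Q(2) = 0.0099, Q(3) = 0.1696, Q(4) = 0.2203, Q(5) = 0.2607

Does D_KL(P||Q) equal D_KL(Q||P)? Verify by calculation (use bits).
D_KL(P||Q) = 0.9982 bits, D_KL(Q||P) = 0.9982 bits. Yes — for this pair D_KL(P||Q) = D_KL(Q||P).

D_KL(P||Q) = Σ P(x) log₂(P(x)/Q(x))

Computing term by term:
  P(1)·log₂(P(1)/Q(1)) = 0.3395·log₂(0.3395/0.3395) = 0.00000
  P(2)·log₂(P(2)/Q(2)) = 0.2203·log₂(0.2203/0.0099) = 0.98604
  P(3)·log₂(P(3)/Q(3)) = 0.2607·log₂(0.2607/0.1696) = 0.16170
  P(4)·log₂(P(4)/Q(4)) = 0.0099·log₂(0.0099/0.2203) = -0.04431
  P(5)·log₂(P(5)/Q(5)) = 0.1696·log₂(0.1696/0.2607) = -0.10520

D_KL(P||Q) = 0.00000 + 0.98604 + 0.16170 - 0.04431 - 0.10520 = 0.99823 ≈ 0.9982 bits

D_KL(Q||P) = Σ Q(x) log₂(Q(x)/P(x))

Computing term by term:
  Q(1)·log₂(Q(1)/P(1)) = 0.3395·log₂(0.3395/0.3395) = 0.00000
  Q(2)·log₂(Q(2)/P(2)) = 0.0099·log₂(0.0099/0.2203) = -0.04431
  Q(3)·log₂(Q(3)/P(3)) = 0.1696·log₂(0.1696/0.2607) = -0.10520
  Q(4)·log₂(Q(4)/P(4)) = 0.2203·log₂(0.2203/0.0099) = 0.98604
  Q(5)·log₂(Q(5)/P(5)) = 0.2607·log₂(0.2607/0.1696) = 0.16170

D_KL(Q||P) = 0.00000 - 0.04431 - 0.10520 + 0.98604 + 0.16170 = 0.99823 ≈ 0.9982 bits

These ARE equal here. Q is P with outcomes relabeled (Q(2) = P(4), Q(3) = P(5), Q(4) = P(2), Q(5) = P(3)) by a relabeling that is its own inverse, so the two sums contain exactly the same terms in a different order. This is a special case — KL divergence is not symmetric in general: D_KL(P||Q) ≠ D_KL(Q||P) for most P, Q.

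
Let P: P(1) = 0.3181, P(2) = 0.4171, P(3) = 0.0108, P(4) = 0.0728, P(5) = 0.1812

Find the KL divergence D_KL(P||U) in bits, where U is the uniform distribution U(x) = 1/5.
0.4778 bits

U(i) = 1/5 for all i

D_KL(P||U) = Σ P(x) log₂(P(x) / (1/5))
           = Σ P(x) log₂(P(x)) + log₂(5)
           = log₂(5) - H(P)

H(P) = -Σ P(x) log₂(P(x)):
  -P(1)·log₂(P(1)) = -(0.3181)·log₂(0.3181) = 0.52564
  -P(2)·log₂(P(2)) = -(0.4171)·log₂(0.4171) = 0.52619
  -P(3)·log₂(P(3)) = -(0.0108)·log₂(0.0108) = 0.07055
  -P(4)·log₂(P(4)) = -(0.0728)·log₂(0.0728) = 0.27518
  -P(5)·log₂(P(5)) = -(0.1812)·log₂(0.1812) = 0.44654
H(P) = 0.52564 + 0.52619 + 0.07055 + 0.27518 + 0.44654 = 1.84410 bits

log₂(5) = 2.32193 bits

D_KL(P||U) = 2.32193 - 1.84410 = 0.47783 ≈ 0.4778 bits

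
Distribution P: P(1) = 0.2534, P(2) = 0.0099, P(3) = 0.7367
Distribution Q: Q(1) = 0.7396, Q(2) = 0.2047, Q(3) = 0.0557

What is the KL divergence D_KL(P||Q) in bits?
2.3096 bits

D_KL(P||Q) = Σ P(x) log₂(P(x)/Q(x))

Computing term by term:
  P(1)·log₂(P(1)/Q(1)) = 0.2534·log₂(0.2534/0.7396) = -0.39159
  P(2)·log₂(P(2)/Q(2)) = 0.0099·log₂(0.0099/0.2047) = -0.04326
  P(3)·log₂(P(3)/Q(3)) = 0.7367·log₂(0.7367/0.0557) = 2.74445

D_KL(P||Q) = -0.39159 - 0.04326 + 2.74445 = 2.30960 ≈ 2.3096 bits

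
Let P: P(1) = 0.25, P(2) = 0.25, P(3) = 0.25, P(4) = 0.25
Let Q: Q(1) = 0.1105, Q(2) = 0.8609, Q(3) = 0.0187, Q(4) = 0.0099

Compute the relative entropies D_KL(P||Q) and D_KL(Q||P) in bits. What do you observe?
D_KL(P||Q) = 1.9483 bits, D_KL(Q||P) = 1.2895 bits. The two directions give different values (D_KL(P||Q) exceeds D_KL(Q||P) by 0.6588 bits): KL divergence is asymmetric.

D_KL(P||Q) = Σ P(x) log₂(P(x)/Q(x))

Computing term by term:
  P(1)·log₂(P(1)/Q(1)) = 0.25·log₂(0.25/0.1105) = 0.29447
  P(2)·log₂(P(2)/Q(2)) = 0.25·log₂(0.25/0.8609) = -0.44598
  P(3)·log₂(P(3)/Q(3)) = 0.25·log₂(0.25/0.0187) = 0.93520
  P(4)·log₂(P(4)/Q(4)) = 0.25·log₂(0.25/0.0099) = 1.16459

D_KL(P||Q) = 0.29447 - 0.44598 + 0.93520 + 1.16459 = 1.94828 ≈ 1.9483 bits

D_KL(Q||P) = Σ Q(x) log₂(Q(x)/P(x))

Computing term by term:
  Q(1)·log₂(Q(1)/P(1)) = 0.1105·log₂(0.1105/0.25) = -0.13016
  Q(2)·log₂(Q(2)/P(2)) = 0.8609·log₂(0.8609/0.25) = 1.53577
  Q(3)·log₂(Q(3)/P(3)) = 0.0187·log₂(0.0187/0.25) = -0.06995
  Q(4)·log₂(Q(4)/P(4)) = 0.0099·log₂(0.0099/0.25) = -0.04612

D_KL(Q||P) = -0.13016 + 1.53577 - 0.06995 - 0.04612 = 1.28954 ≈ 1.2895 bits

These are NOT equal (difference: 0.6588 bits). KL divergence is asymmetric: D_KL(P||Q) ≠ D_KL(Q||P) in general.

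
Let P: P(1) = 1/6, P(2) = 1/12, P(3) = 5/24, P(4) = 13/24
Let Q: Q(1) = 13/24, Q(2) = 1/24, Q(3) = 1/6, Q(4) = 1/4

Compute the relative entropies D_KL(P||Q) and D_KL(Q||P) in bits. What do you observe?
D_KL(P||Q) = 0.4712 bits, D_KL(Q||P) = 0.5469 bits. The two directions give different values (D_KL(Q||P) exceeds D_KL(P||Q) by 0.0757 bits): KL divergence is asymmetric.

D_KL(P||Q) = Σ P(x) log₂(P(x)/Q(x))

Computing term by term:
  P(1)·log₂(P(1)/Q(1)) = (1/6)·log₂((1/6)/(13/24)) = -0.28341
  P(2)·log₂(P(2)/Q(2)) = (1/12)·log₂((1/12)/(1/24)) = 0.08333
  P(3)·log₂(P(3)/Q(3)) = (5/24)·log₂((5/24)/(1/6)) = 0.06707
  P(4)·log₂(P(4)/Q(4)) = (13/24)·log₂((13/24)/(1/4)) = 0.60422

D_KL(P||Q) = -0.28341 + 0.08333 + 0.06707 + 0.60422 = 0.47121 ≈ 0.4712 bits

D_KL(Q||P) = Σ Q(x) log₂(Q(x)/P(x))

Computing term by term:
  Q(1)·log₂(Q(1)/P(1)) = (13/24)·log₂((13/24)/(1/6)) = 0.92107
  Q(2)·log₂(Q(2)/P(2)) = (1/24)·log₂((1/24)/(1/12)) = -0.04167
  Q(3)·log₂(Q(3)/P(3)) = (1/6)·log₂((1/6)/(5/24)) = -0.05365
  Q(4)·log₂(Q(4)/P(4)) = (1/4)·log₂((1/4)/(13/24)) = -0.27887

D_KL(Q||P) = 0.92107 - 0.04167 - 0.05365 - 0.27887 = 0.54688 ≈ 0.5469 bits

These are NOT equal (difference: 0.0757 bits). KL divergence is asymmetric: D_KL(P||Q) ≠ D_KL(Q||P) in general.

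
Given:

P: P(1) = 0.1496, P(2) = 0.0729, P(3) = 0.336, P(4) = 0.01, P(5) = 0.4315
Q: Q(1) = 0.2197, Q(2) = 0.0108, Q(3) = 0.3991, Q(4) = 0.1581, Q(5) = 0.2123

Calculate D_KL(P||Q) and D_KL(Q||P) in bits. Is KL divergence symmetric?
D_KL(P||Q) = 0.4362 bits, D_KL(Q||P) = 0.6036 bits. No, KL divergence is not symmetric.

D_KL(P||Q) = Σ P(x) log₂(P(x)/Q(x))

Computing term by term:
  P(1)·log₂(P(1)/Q(1)) = 0.1496·log₂(0.1496/0.2197) = -0.08294
  P(2)·log₂(P(2)/Q(2)) = 0.0729·log₂(0.0729/0.0108) = 0.20083
  P(3)·log₂(P(3)/Q(3)) = 0.336·log₂(0.336/0.3991) = -0.08343
  P(4)·log₂(P(4)/Q(4)) = 0.01·log₂(0.01/0.1581) = -0.03983
  P(5)·log₂(P(5)/Q(5)) = 0.4315·log₂(0.4315/0.2123) = 0.44154

D_KL(P||Q) = -0.08294 + 0.20083 - 0.08343 - 0.03983 + 0.44154 = 0.43617 ≈ 0.4362 bits

D_KL(Q||P) = Σ Q(x) log₂(Q(x)/P(x))

Computing term by term:
  Q(1)·log₂(Q(1)/P(1)) = 0.2197·log₂(0.2197/0.1496) = 0.12181
  Q(2)·log₂(Q(2)/P(2)) = 0.0108·log₂(0.0108/0.0729) = -0.02975
  Q(3)·log₂(Q(3)/P(3)) = 0.3991·log₂(0.3991/0.336) = 0.09909
  Q(4)·log₂(Q(4)/P(4)) = 0.1581·log₂(0.1581/0.01) = 0.62968
  Q(5)·log₂(Q(5)/P(5)) = 0.2123·log₂(0.2123/0.4315) = -0.21724

D_KL(Q||P) = 0.12181 - 0.02975 + 0.09909 + 0.62968 - 0.21724 = 0.60359 ≈ 0.6036 bits

These are NOT equal (difference: 0.1674 bits). KL divergence is asymmetric: D_KL(P||Q) ≠ D_KL(Q||P) in general.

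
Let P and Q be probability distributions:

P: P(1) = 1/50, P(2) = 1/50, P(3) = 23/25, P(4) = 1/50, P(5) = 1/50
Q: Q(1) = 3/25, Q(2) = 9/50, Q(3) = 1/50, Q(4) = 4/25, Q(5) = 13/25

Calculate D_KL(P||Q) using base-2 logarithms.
4.8126 bits

D_KL(P||Q) = Σ P(x) log₂(P(x)/Q(x))

Computing term by term:
  P(1)·log₂(P(1)/Q(1)) = (1/50)·log₂((1/50)/(3/25)) = -0.05170
  P(2)·log₂(P(2)/Q(2)) = (1/50)·log₂((1/50)/(9/50)) = -0.06340
  P(3)·log₂(P(3)/Q(3)) = (23/25)·log₂((23/25)/(1/50)) = 5.08168
  P(4)·log₂(P(4)/Q(4)) = (1/50)·log₂((1/50)/(4/25)) = -0.06000
  P(5)·log₂(P(5)/Q(5)) = (1/50)·log₂((1/50)/(13/25)) = -0.09401

D_KL(P||Q) = -0.05170 - 0.06340 + 5.08168 - 0.06000 - 0.09401 = 4.81257 ≈ 4.8126 bits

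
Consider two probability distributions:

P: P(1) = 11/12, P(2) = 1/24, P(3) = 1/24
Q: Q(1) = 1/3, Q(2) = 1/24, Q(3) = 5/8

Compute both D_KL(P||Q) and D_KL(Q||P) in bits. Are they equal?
D_KL(P||Q) = 1.1750 bits, D_KL(Q||P) = 1.9553 bits. No, they are not equal.

D_KL(P||Q) = Σ P(x) log₂(P(x)/Q(x))

Computing term by term:
  P(1)·log₂(P(1)/Q(1)) = (11/12)·log₂((11/12)/(1/3)) = 1.33781
  P(2)·log₂(P(2)/Q(2)) = (1/24)·log₂((1/24)/(1/24)) = 0.00000
  P(3)·log₂(P(3)/Q(3)) = (1/24)·log₂((1/24)/(5/8)) = -0.16279

D_KL(P||Q) = 1.33781 + 0.00000 - 0.16279 = 1.17502 ≈ 1.1750 bits

D_KL(Q||P) = Σ Q(x) log₂(Q(x)/P(x))

Computing term by term:
  Q(1)·log₂(Q(1)/P(1)) = (1/3)·log₂((1/3)/(11/12)) = -0.48648
  Q(2)·log₂(Q(2)/P(2)) = (1/24)·log₂((1/24)/(1/24)) = 0.00000
  Q(3)·log₂(Q(3)/P(3)) = (5/8)·log₂((5/8)/(1/24)) = 2.44181

D_KL(Q||P) = -0.48648 + 0.00000 + 2.44181 = 1.95533 ≈ 1.9553 bits

These are NOT equal (difference: 0.7803 bits). KL divergence is asymmetric: D_KL(P||Q) ≠ D_KL(Q||P) in general.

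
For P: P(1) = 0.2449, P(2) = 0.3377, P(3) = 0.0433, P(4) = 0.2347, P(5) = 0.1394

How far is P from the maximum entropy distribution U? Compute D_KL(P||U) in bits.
0.2128 bits

U(i) = 1/5 for all i

D_KL(P||U) = Σ P(x) log₂(P(x) / (1/5))
           = Σ P(x) log₂(P(x)) + log₂(5)
           = log₂(5) - H(P)

H(P) = -Σ P(x) log₂(P(x)):
  -P(1)·log₂(P(1)) = -(0.2449)·log₂(0.2449) = 0.49708
  -P(2)·log₂(P(2)) = -(0.3377)·log₂(0.3377) = 0.52890
  -P(3)·log₂(P(3)) = -(0.0433)·log₂(0.0433) = 0.19613
  -P(4)·log₂(P(4)) = -(0.2347)·log₂(0.2347) = 0.49078
  -P(5)·log₂(P(5)) = -(0.1394)·log₂(0.1394) = 0.39627
H(P) = 0.49708 + 0.52890 + 0.19613 + 0.49078 + 0.39627 = 2.10916 bits

log₂(5) = 2.32193 bits

D_KL(P||U) = 2.32193 - 2.10916 = 0.21277 ≈ 0.2128 bits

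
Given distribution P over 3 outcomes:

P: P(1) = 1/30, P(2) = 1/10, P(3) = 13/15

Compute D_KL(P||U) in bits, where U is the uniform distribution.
0.9103 bits

U(i) = 1/3 for all i

D_KL(P||U) = Σ P(x) log₂(P(x) / (1/3))
           = Σ P(x) log₂(P(x)) + log₂(3)
           = log₂(3) - H(P)

H(P) = -Σ P(x) log₂(P(x)):
  -P(1)·log₂(P(1)) = -(1/30)·log₂(1/30) = 0.16356
  -P(2)·log₂(P(2)) = -(1/10)·log₂(1/10) = 0.33219
  -P(3)·log₂(P(3)) = -(13/15)·log₂(13/15) = 0.17892
H(P) = 0.16356 + 0.33219 + 0.17892 = 0.67467 bits

log₂(3) = 1.58496 bits

D_KL(P||U) = 1.58496 - 0.67467 = 0.91029 ≈ 0.9103 bits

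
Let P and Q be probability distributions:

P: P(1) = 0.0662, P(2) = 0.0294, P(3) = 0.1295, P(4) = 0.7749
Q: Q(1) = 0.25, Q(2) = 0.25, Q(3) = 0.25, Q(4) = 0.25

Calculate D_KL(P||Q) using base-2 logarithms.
0.9241 bits

D_KL(P||Q) = Σ P(x) log₂(P(x)/Q(x))

Computing term by term:
  P(1)·log₂(P(1)/Q(1)) = 0.0662·log₂(0.0662/0.25) = -0.12691
  P(2)·log₂(P(2)/Q(2)) = 0.0294·log₂(0.0294/0.25) = -0.09079
  P(3)·log₂(P(3)/Q(3)) = 0.1295·log₂(0.1295/0.25) = -0.12289
  P(4)·log₂(P(4)/Q(4)) = 0.7749·log₂(0.7749/0.25) = 1.26470

D_KL(P||Q) = -0.12691 - 0.09079 - 0.12289 + 1.26470 = 0.92411 ≈ 0.9241 bits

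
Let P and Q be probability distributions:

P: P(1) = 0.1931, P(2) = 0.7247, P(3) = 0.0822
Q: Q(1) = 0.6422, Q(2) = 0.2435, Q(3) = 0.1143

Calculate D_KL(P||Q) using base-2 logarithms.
0.7664 bits

D_KL(P||Q) = Σ P(x) log₂(P(x)/Q(x))

Computing term by term:
  P(1)·log₂(P(1)/Q(1)) = 0.1931·log₂(0.1931/0.6422) = -0.33477
  P(2)·log₂(P(2)/Q(2)) = 0.7247·log₂(0.7247/0.2435) = 1.14029
  P(3)·log₂(P(3)/Q(3)) = 0.0822·log₂(0.0822/0.1143) = -0.03910

D_KL(P||Q) = -0.33477 + 1.14029 - 0.03910 = 0.76642 ≈ 0.7664 bits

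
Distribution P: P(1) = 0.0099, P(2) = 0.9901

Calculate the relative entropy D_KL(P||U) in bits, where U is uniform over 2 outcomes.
0.9199 bits

U(i) = 1/2 for all i

D_KL(P||U) = Σ P(x) log₂(P(x) / (1/2))
           = Σ P(x) log₂(P(x)) + log₂(2)
           = log₂(2) - H(P)

H(P) = -Σ P(x) log₂(P(x)):
  -P(1)·log₂(P(1)) = -(0.0099)·log₂(0.0099) = 0.06592
  -P(2)·log₂(P(2)) = -(0.9901)·log₂(0.9901) = 0.01421
H(P) = 0.06592 + 0.01421 = 0.08013 bits

log₂(2) = 1.00000 bits

D_KL(P||U) = 1.00000 - 0.08013 = 0.91987 ≈ 0.9199 bits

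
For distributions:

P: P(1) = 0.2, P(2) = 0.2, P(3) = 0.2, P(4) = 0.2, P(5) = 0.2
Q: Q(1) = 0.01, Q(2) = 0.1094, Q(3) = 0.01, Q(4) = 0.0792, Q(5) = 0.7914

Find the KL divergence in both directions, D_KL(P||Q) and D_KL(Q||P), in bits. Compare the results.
D_KL(P||Q) = 1.7733 bits, D_KL(Q||P) = 1.2830 bits. D_KL(P||Q) is larger than D_KL(Q||P) by 0.4903 bits; the two directions differ.

D_KL(P||Q) = Σ P(x) log₂(P(x)/Q(x))

Computing term by term:
  P(1)·log₂(P(1)/Q(1)) = 0.2·log₂(0.2/0.01) = 0.86439
  P(2)·log₂(P(2)/Q(2)) = 0.2·log₂(0.2/0.1094) = 0.17408
  P(3)·log₂(P(3)/Q(3)) = 0.2·log₂(0.2/0.01) = 0.86439
  P(4)·log₂(P(4)/Q(4)) = 0.2·log₂(0.2/0.0792) = 0.26729
  P(5)·log₂(P(5)/Q(5)) = 0.2·log₂(0.2/0.7914) = -0.39688

D_KL(P||Q) = 0.86439 + 0.17408 + 0.86439 + 0.26729 - 0.39688 = 1.77327 ≈ 1.7733 bits

D_KL(Q||P) = Σ Q(x) log₂(Q(x)/P(x))

Computing term by term:
  Q(1)·log₂(Q(1)/P(1)) = 0.01·log₂(0.01/0.2) = -0.04322
  Q(2)·log₂(Q(2)/P(2)) = 0.1094·log₂(0.1094/0.2) = -0.09522
  Q(3)·log₂(Q(3)/P(3)) = 0.01·log₂(0.01/0.2) = -0.04322
  Q(4)·log₂(Q(4)/P(4)) = 0.0792·log₂(0.0792/0.2) = -0.10585
  Q(5)·log₂(Q(5)/P(5)) = 0.7914·log₂(0.7914/0.2) = 1.57046

D_KL(Q||P) = -0.04322 - 0.09522 - 0.04322 - 0.10585 + 1.57046 = 1.28295 ≈ 1.2830 bits

These are NOT equal (difference: 0.4903 bits). KL divergence is asymmetric: D_KL(P||Q) ≠ D_KL(Q||P) in general.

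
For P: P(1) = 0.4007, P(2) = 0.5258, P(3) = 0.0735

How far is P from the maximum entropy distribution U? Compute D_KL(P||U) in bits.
0.2918 bits

U(i) = 1/3 for all i

D_KL(P||U) = Σ P(x) log₂(P(x) / (1/3))
           = Σ P(x) log₂(P(x)) + log₂(3)
           = log₂(3) - H(P)

H(P) = -Σ P(x) log₂(P(x)):
  -P(1)·log₂(P(1)) = -(0.4007)·log₂(0.4007) = 0.52869
  -P(2)·log₂(P(2)) = -(0.5258)·log₂(0.5258) = 0.48763
  -P(3)·log₂(P(3)) = -(0.0735)·log₂(0.0735) = 0.27681
H(P) = 0.52869 + 0.48763 + 0.27681 = 1.29313 bits

log₂(3) = 1.58496 bits

D_KL(P||U) = 1.58496 - 1.29313 = 0.29183 ≈ 0.2918 bits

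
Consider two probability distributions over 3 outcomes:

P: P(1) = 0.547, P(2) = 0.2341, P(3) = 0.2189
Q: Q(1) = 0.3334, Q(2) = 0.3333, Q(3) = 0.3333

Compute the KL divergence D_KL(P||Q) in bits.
0.1386 bits

D_KL(P||Q) = Σ P(x) log₂(P(x)/Q(x))

Computing term by term:
  P(1)·log₂(P(1)/Q(1)) = 0.547·log₂(0.547/0.3334) = 0.39071
  P(2)·log₂(P(2)/Q(2)) = 0.2341·log₂(0.2341/0.3333) = -0.11932
  P(3)·log₂(P(3)/Q(3)) = 0.2189·log₂(0.2189/0.3333) = -0.13277

D_KL(P||Q) = 0.39071 - 0.11932 - 0.13277 = 0.13862 ≈ 0.1386 bits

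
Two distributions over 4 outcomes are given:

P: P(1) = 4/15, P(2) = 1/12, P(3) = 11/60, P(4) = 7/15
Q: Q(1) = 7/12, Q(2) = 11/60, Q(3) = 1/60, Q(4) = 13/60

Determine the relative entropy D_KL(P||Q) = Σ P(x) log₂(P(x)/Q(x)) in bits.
0.7549 bits

D_KL(P||Q) = Σ P(x) log₂(P(x)/Q(x))

Computing term by term:
  P(1)·log₂(P(1)/Q(1)) = (4/15)·log₂((4/15)/(7/12)) = -0.30114
  P(2)·log₂(P(2)/Q(2)) = (1/12)·log₂((1/12)/(11/60)) = -0.09479
  P(3)·log₂(P(3)/Q(3)) = (11/60)·log₂((11/60)/(1/60)) = 0.63423
  P(4)·log₂(P(4)/Q(4)) = (7/15)·log₂((7/15)/(13/60)) = 0.51656

D_KL(P||Q) = -0.30114 - 0.09479 + 0.63423 + 0.51656 = 0.75486 ≈ 0.7549 bits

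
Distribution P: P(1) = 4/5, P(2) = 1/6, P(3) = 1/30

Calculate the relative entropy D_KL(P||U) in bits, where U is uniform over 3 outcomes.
0.7330 bits

U(i) = 1/3 for all i

D_KL(P||U) = Σ P(x) log₂(P(x) / (1/3))
           = Σ P(x) log₂(P(x)) + log₂(3)
           = log₂(3) - H(P)

H(P) = -Σ P(x) log₂(P(x)):
  -P(1)·log₂(P(1)) = -(4/5)·log₂(4/5) = 0.25754
  -P(2)·log₂(P(2)) = -(1/6)·log₂(1/6) = 0.43083
  -P(3)·log₂(P(3)) = -(1/30)·log₂(1/30) = 0.16356
H(P) = 0.25754 + 0.43083 + 0.16356 = 0.85193 bits

log₂(3) = 1.58496 bits

D_KL(P||U) = 1.58496 - 0.85193 = 0.73303 ≈ 0.7330 bits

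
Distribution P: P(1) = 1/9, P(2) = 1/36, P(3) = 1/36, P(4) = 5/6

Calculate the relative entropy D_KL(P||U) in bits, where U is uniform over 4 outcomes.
1.1414 bits

U(i) = 1/4 for all i

D_KL(P||U) = Σ P(x) log₂(P(x) / (1/4))
           = Σ P(x) log₂(P(x)) + log₂(4)
           = log₂(4) - H(P)

H(P) = -Σ P(x) log₂(P(x)):
  -P(1)·log₂(P(1)) = -(1/9)·log₂(1/9) = 0.35221
  -P(2)·log₂(P(2)) = -(1/36)·log₂(1/36) = 0.14361
  -P(3)·log₂(P(3)) = -(1/36)·log₂(1/36) = 0.14361
  -P(4)·log₂(P(4)) = -(5/6)·log₂(5/6) = 0.21920
H(P) = 0.35221 + 0.14361 + 0.14361 + 0.21920 = 0.85863 bits

log₂(4) = 2.00000 bits

D_KL(P||U) = 2.00000 - 0.85863 = 1.14137 ≈ 1.1414 bits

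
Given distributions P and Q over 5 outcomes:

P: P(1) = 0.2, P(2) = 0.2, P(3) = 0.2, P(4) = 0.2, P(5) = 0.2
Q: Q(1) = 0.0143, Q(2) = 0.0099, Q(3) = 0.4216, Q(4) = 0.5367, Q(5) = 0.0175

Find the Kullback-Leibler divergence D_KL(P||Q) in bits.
1.8314 bits

D_KL(P||Q) = Σ P(x) log₂(P(x)/Q(x))

Computing term by term:
  P(1)·log₂(P(1)/Q(1)) = 0.2·log₂(0.2/0.0143) = 0.76118
  P(2)·log₂(P(2)/Q(2)) = 0.2·log₂(0.2/0.0099) = 0.86729
  P(3)·log₂(P(3)/Q(3)) = 0.2·log₂(0.2/0.4216) = -0.21517
  P(4)·log₂(P(4)/Q(4)) = 0.2·log₂(0.2/0.5367) = -0.28482
  P(5)·log₂(P(5)/Q(5)) = 0.2·log₂(0.2/0.0175) = 0.70291

D_KL(P||Q) = 0.76118 + 0.86729 - 0.21517 - 0.28482 + 0.70291 = 1.83139 ≈ 1.8314 bits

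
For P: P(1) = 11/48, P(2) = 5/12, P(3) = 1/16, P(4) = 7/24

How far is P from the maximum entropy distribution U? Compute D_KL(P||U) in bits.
0.2182 bits

U(i) = 1/4 for all i

D_KL(P||U) = Σ P(x) log₂(P(x) / (1/4))
           = Σ P(x) log₂(P(x)) + log₂(4)
           = log₂(4) - H(P)

H(P) = -Σ P(x) log₂(P(x)):
  -P(1)·log₂(P(1)) = -(11/48)·log₂(11/48) = 0.48710
  -P(2)·log₂(P(2)) = -(5/12)·log₂(5/12) = 0.52626
  -P(3)·log₂(P(3)) = -(1/16)·log₂(1/16) = 0.25000
  -P(4)·log₂(P(4)) = -(7/24)·log₂(7/24) = 0.51847
H(P) = 0.48710 + 0.52626 + 0.25000 + 0.51847 = 1.78183 bits

log₂(4) = 2.00000 bits

D_KL(P||U) = 2.00000 - 1.78183 = 0.21817 ≈ 0.2182 bits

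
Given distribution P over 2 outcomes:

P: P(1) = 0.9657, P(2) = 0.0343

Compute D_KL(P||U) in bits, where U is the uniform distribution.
0.7845 bits

U(i) = 1/2 for all i

D_KL(P||U) = Σ P(x) log₂(P(x) / (1/2))
           = Σ P(x) log₂(P(x)) + log₂(2)
           = log₂(2) - H(P)

H(P) = -Σ P(x) log₂(P(x)):
  -P(1)·log₂(P(1)) = -(0.9657)·log₂(0.9657) = 0.04863
  -P(2)·log₂(P(2)) = -(0.0343)·log₂(0.0343) = 0.16689
H(P) = 0.04863 + 0.16689 = 0.21552 bits

log₂(2) = 1.00000 bits

D_KL(P||U) = 1.00000 - 0.21552 = 0.78448 ≈ 0.7845 bits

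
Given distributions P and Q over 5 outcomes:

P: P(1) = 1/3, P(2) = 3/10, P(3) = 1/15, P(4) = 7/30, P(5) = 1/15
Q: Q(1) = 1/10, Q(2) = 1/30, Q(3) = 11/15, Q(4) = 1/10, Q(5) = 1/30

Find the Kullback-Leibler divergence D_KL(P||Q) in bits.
1.6512 bits

D_KL(P||Q) = Σ P(x) log₂(P(x)/Q(x))

Computing term by term:
  P(1)·log₂(P(1)/Q(1)) = (1/3)·log₂((1/3)/(1/10)) = 0.57899
  P(2)·log₂(P(2)/Q(2)) = (3/10)·log₂((3/10)/(1/30)) = 0.95098
  P(3)·log₂(P(3)/Q(3)) = (1/15)·log₂((1/15)/(11/15)) = -0.23063
  P(4)·log₂(P(4)/Q(4)) = (7/30)·log₂((7/30)/(1/10)) = 0.28522
  P(5)·log₂(P(5)/Q(5)) = (1/15)·log₂((1/15)/(1/30)) = 0.06667

D_KL(P||Q) = 0.57899 + 0.95098 - 0.23063 + 0.28522 + 0.06667 = 1.65123 ≈ 1.6512 bits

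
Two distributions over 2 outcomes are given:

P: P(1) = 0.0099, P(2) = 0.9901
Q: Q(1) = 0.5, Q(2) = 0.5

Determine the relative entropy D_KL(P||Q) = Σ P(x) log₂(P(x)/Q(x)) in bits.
0.9199 bits

D_KL(P||Q) = Σ P(x) log₂(P(x)/Q(x))

Computing term by term:
  P(1)·log₂(P(1)/Q(1)) = 0.0099·log₂(0.0099/0.5) = -0.05602
  P(2)·log₂(P(2)/Q(2)) = 0.9901·log₂(0.9901/0.5) = 0.97589

D_KL(P||Q) = -0.05602 + 0.97589 = 0.91987 ≈ 0.9199 bits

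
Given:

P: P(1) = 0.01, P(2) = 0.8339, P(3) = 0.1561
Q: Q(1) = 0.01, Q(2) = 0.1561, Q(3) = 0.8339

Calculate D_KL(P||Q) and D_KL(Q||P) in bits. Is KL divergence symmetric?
D_KL(P||Q) = 1.6385 bits, D_KL(Q||P) = 1.6385 bits. The two values coincide for this particular pair, but no — KL divergence is not symmetric in general.

D_KL(P||Q) = Σ P(x) log₂(P(x)/Q(x))

Computing term by term:
  P(1)·log₂(P(1)/Q(1)) = 0.01·log₂(0.01/0.01) = 0.00000
  P(2)·log₂(P(2)/Q(2)) = 0.8339·log₂(0.8339/0.1561) = 2.01587
  P(3)·log₂(P(3)/Q(3)) = 0.1561·log₂(0.1561/0.8339) = -0.37736

D_KL(P||Q) = 0.00000 + 2.01587 - 0.37736 = 1.63851 ≈ 1.6385 bits

D_KL(Q||P) = Σ Q(x) log₂(Q(x)/P(x))

Computing term by term:
  Q(1)·log₂(Q(1)/P(1)) = 0.01·log₂(0.01/0.01) = 0.00000
  Q(2)·log₂(Q(2)/P(2)) = 0.1561·log₂(0.1561/0.8339) = -0.37736
  Q(3)·log₂(Q(3)/P(3)) = 0.8339·log₂(0.8339/0.1561) = 2.01587

D_KL(Q||P) = 0.00000 - 0.37736 + 2.01587 = 1.63851 ≈ 1.6385 bits

These ARE equal here. Q is P with outcomes relabeled (Q(2) = P(3), Q(3) = P(2)) by a relabeling that is its own inverse, so the two sums contain exactly the same terms in a different order. This is a special case — KL divergence is not symmetric in general: D_KL(P||Q) ≠ D_KL(Q||P) for most P, Q.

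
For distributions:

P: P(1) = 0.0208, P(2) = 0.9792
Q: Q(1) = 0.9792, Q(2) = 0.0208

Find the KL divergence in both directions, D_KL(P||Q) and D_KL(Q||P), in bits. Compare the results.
D_KL(P||Q) = 5.3258 bits, D_KL(Q||P) = 5.3258 bits. The two directions give exactly the same value for this pair.

D_KL(P||Q) = Σ P(x) log₂(P(x)/Q(x))

Computing term by term:
  P(1)·log₂(P(1)/Q(1)) = 0.0208·log₂(0.0208/0.9792) = -0.11558
  P(2)·log₂(P(2)/Q(2)) = 0.9792·log₂(0.9792/0.0208) = 5.44136

D_KL(P||Q) = -0.11558 + 5.44136 = 5.32578 ≈ 5.3258 bits

D_KL(Q||P) = Σ Q(x) log₂(Q(x)/P(x))

Computing term by term:
  Q(1)·log₂(Q(1)/P(1)) = 0.9792·log₂(0.9792/0.0208) = 5.44136
  Q(2)·log₂(Q(2)/P(2)) = 0.0208·log₂(0.0208/0.9792) = -0.11558

D_KL(Q||P) = 5.44136 - 0.11558 = 5.32578 ≈ 5.3258 bits

These ARE equal here. Q is P with outcomes relabeled (Q(1) = P(2), Q(2) = P(1)) by a relabeling that is its own inverse, so the two sums contain exactly the same terms in a different order. This is a special case — KL divergence is not symmetric in general: D_KL(P||Q) ≠ D_KL(Q||P) for most P, Q.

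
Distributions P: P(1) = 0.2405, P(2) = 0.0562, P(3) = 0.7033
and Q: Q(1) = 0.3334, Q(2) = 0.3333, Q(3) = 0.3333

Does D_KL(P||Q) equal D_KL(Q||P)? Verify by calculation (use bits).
D_KL(P||Q) = 0.5000 bits, D_KL(Q||P) = 0.6540 bits. No — D_KL(P||Q) ≠ D_KL(Q||P) for this pair.

D_KL(P||Q) = Σ P(x) log₂(P(x)/Q(x))

Computing term by term:
  P(1)·log₂(P(1)/Q(1)) = 0.2405·log₂(0.2405/0.3334) = -0.11333
  P(2)·log₂(P(2)/Q(2)) = 0.0562·log₂(0.0562/0.3333) = -0.14433
  P(3)·log₂(P(3)/Q(3)) = 0.7033·log₂(0.7033/0.3333) = 0.75768

D_KL(P||Q) = -0.11333 - 0.14433 + 0.75768 = 0.50002 ≈ 0.5000 bits

D_KL(Q||P) = Σ Q(x) log₂(Q(x)/P(x))

Computing term by term:
  Q(1)·log₂(Q(1)/P(1)) = 0.3334·log₂(0.3334/0.2405) = 0.15710
  Q(2)·log₂(Q(2)/P(2)) = 0.3333·log₂(0.3333/0.0562) = 0.85597
  Q(3)·log₂(Q(3)/P(3)) = 0.3333·log₂(0.3333/0.7033) = -0.35907

D_KL(Q||P) = 0.15710 + 0.85597 - 0.35907 = 0.65400 ≈ 0.6540 bits

These are NOT equal (difference: 0.1540 bits). KL divergence is asymmetric: D_KL(P||Q) ≠ D_KL(Q||P) in general.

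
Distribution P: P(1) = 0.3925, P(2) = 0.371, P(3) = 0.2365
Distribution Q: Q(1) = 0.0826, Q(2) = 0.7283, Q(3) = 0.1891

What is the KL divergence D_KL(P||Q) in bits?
0.5978 bits

D_KL(P||Q) = Σ P(x) log₂(P(x)/Q(x))

Computing term by term:
  P(1)·log₂(P(1)/Q(1)) = 0.3925·log₂(0.3925/0.0826) = 0.88253
  P(2)·log₂(P(2)/Q(2)) = 0.371·log₂(0.371/0.7283) = -0.36103
  P(3)·log₂(P(3)/Q(3)) = 0.2365·log₂(0.2365/0.1891) = 0.07632

D_KL(P||Q) = 0.88253 - 0.36103 + 0.07632 = 0.59782 ≈ 0.5978 bits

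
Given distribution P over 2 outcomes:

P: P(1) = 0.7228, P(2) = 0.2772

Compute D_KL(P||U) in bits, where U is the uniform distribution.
0.1484 bits

U(i) = 1/2 for all i

D_KL(P||U) = Σ P(x) log₂(P(x) / (1/2))
           = Σ P(x) log₂(P(x)) + log₂(2)
           = log₂(2) - H(P)

H(P) = -Σ P(x) log₂(P(x)):
  -P(1)·log₂(P(1)) = -(0.7228)·log₂(0.7228) = 0.33851
  -P(2)·log₂(P(2)) = -(0.2772)·log₂(0.2772) = 0.51310
H(P) = 0.33851 + 0.51310 = 0.85161 bits

log₂(2) = 1.00000 bits

D_KL(P||U) = 1.00000 - 0.85161 = 0.14839 ≈ 0.1484 bits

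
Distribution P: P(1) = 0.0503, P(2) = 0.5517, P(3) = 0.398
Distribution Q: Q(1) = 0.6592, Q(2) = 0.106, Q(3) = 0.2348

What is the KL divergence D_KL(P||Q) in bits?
1.4292 bits

D_KL(P||Q) = Σ P(x) log₂(P(x)/Q(x))

Computing term by term:
  P(1)·log₂(P(1)/Q(1)) = 0.0503·log₂(0.0503/0.6592) = -0.18672
  P(2)·log₂(P(2)/Q(2)) = 0.5517·log₂(0.5517/0.106) = 1.31295
  P(3)·log₂(P(3)/Q(3)) = 0.398·log₂(0.398/0.2348) = 0.30301

D_KL(P||Q) = -0.18672 + 1.31295 + 0.30301 = 1.42924 ≈ 1.4292 bits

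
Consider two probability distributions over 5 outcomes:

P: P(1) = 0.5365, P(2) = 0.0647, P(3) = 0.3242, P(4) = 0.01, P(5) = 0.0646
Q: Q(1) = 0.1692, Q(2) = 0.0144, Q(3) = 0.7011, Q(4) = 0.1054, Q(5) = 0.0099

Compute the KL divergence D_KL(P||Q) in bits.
0.8135 bits

D_KL(P||Q) = Σ P(x) log₂(P(x)/Q(x))

Computing term by term:
  P(1)·log₂(P(1)/Q(1)) = 0.5365·log₂(0.5365/0.1692) = 0.89319
  P(2)·log₂(P(2)/Q(2)) = 0.0647·log₂(0.0647/0.0144) = 0.14025
  P(3)·log₂(P(3)/Q(3)) = 0.3242·log₂(0.3242/0.7011) = -0.36075
  P(4)·log₂(P(4)/Q(4)) = 0.01·log₂(0.01/0.1054) = -0.03398
  P(5)·log₂(P(5)/Q(5)) = 0.0646·log₂(0.0646/0.0099) = 0.17481

D_KL(P||Q) = 0.89319 + 0.14025 - 0.36075 - 0.03398 + 0.17481 = 0.81352 ≈ 0.8135 bits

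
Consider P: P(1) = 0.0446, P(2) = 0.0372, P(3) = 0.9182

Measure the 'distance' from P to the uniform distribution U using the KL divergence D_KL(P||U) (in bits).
1.0952 bits

U(i) = 1/3 for all i

D_KL(P||U) = Σ P(x) log₂(P(x) / (1/3))
           = Σ P(x) log₂(P(x)) + log₂(3)
           = log₂(3) - H(P)

H(P) = -Σ P(x) log₂(P(x)):
  -P(1)·log₂(P(1)) = -(0.0446)·log₂(0.0446) = 0.20011
  -P(2)·log₂(P(2)) = -(0.0372)·log₂(0.0372) = 0.17665
  -P(3)·log₂(P(3)) = -(0.9182)·log₂(0.9182) = 0.11305
H(P) = 0.20011 + 0.17665 + 0.11305 = 0.48981 bits

log₂(3) = 1.58496 bits

D_KL(P||U) = 1.58496 - 0.48981 = 1.09515 ≈ 1.0952 bits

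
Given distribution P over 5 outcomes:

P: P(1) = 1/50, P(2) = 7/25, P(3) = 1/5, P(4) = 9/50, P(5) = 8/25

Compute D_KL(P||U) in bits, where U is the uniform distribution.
0.2591 bits

U(i) = 1/5 for all i

D_KL(P||U) = Σ P(x) log₂(P(x) / (1/5))
           = Σ P(x) log₂(P(x)) + log₂(5)
           = log₂(5) - H(P)

H(P) = -Σ P(x) log₂(P(x)):
  -P(1)·log₂(P(1)) = -(1/50)·log₂(1/50) = 0.11288
  -P(2)·log₂(P(2)) = -(7/25)·log₂(7/25) = 0.51422
  -P(3)·log₂(P(3)) = -(1/5)·log₂(1/5) = 0.46439
  -P(4)·log₂(P(4)) = -(9/50)·log₂(9/50) = 0.44531
  -P(5)·log₂(P(5)) = -(8/25)·log₂(8/25) = 0.52603
H(P) = 0.11288 + 0.51422 + 0.46439 + 0.44531 + 0.52603 = 2.06283 bits

log₂(5) = 2.32193 bits

D_KL(P||U) = 2.32193 - 2.06283 = 0.25910 ≈ 0.2591 bits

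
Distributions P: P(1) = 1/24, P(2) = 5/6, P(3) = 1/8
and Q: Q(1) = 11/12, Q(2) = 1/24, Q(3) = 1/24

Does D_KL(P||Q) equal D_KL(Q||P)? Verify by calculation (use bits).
D_KL(P||Q) = 3.6139 bits, D_KL(Q||P) = 3.8417 bits. No — D_KL(P||Q) ≠ D_KL(Q||P) for this pair.

D_KL(P||Q) = Σ P(x) log₂(P(x)/Q(x))

Computing term by term:
  P(1)·log₂(P(1)/Q(1)) = (1/24)·log₂((1/24)/(11/12)) = -0.18581
  P(2)·log₂(P(2)/Q(2)) = (5/6)·log₂((5/6)/(1/24)) = 3.60161
  P(3)·log₂(P(3)/Q(3)) = (1/8)·log₂((1/8)/(1/24)) = 0.19812

D_KL(P||Q) = -0.18581 + 3.60161 + 0.19812 = 3.61392 ≈ 3.6139 bits

D_KL(Q||P) = Σ Q(x) log₂(Q(x)/P(x))

Computing term by term:
  Q(1)·log₂(Q(1)/P(1)) = (11/12)·log₂((11/12)/(1/24)) = 4.08781
  Q(2)·log₂(Q(2)/P(2)) = (1/24)·log₂((1/24)/(5/6)) = -0.18008
  Q(3)·log₂(Q(3)/P(3)) = (1/24)·log₂((1/24)/(1/8)) = -0.06604

D_KL(Q||P) = 4.08781 - 0.18008 - 0.06604 = 3.84169 ≈ 3.8417 bits

These are NOT equal (difference: 0.2278 bits). KL divergence is asymmetric: D_KL(P||Q) ≠ D_KL(Q||P) in general.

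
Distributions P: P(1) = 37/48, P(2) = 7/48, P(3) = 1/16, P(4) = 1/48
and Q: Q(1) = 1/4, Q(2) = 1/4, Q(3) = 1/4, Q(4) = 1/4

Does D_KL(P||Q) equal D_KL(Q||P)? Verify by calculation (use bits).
D_KL(P||Q) = 0.9391 bits, D_KL(Q||P) = 1.1845 bits. No — D_KL(P||Q) ≠ D_KL(Q||P) for this pair.

D_KL(P||Q) = Σ P(x) log₂(P(x)/Q(x))

Computing term by term:
  P(1)·log₂(P(1)/Q(1)) = (37/48)·log₂((37/48)/(1/4)) = 1.25221
  P(2)·log₂(P(2)/Q(2)) = (7/48)·log₂((7/48)/(1/4)) = -0.11340
  P(3)·log₂(P(3)/Q(3)) = (1/16)·log₂((1/16)/(1/4)) = -0.12500
  P(4)·log₂(P(4)/Q(4)) = (1/48)·log₂((1/48)/(1/4)) = -0.07469

D_KL(P||Q) = 1.25221 - 0.11340 - 0.12500 - 0.07469 = 0.93912 ≈ 0.9391 bits

D_KL(Q||P) = Σ Q(x) log₂(Q(x)/P(x))

Computing term by term:
  Q(1)·log₂(Q(1)/P(1)) = (1/4)·log₂((1/4)/(37/48)) = -0.40612
  Q(2)·log₂(Q(2)/P(2)) = (1/4)·log₂((1/4)/(7/48)) = 0.19440
  Q(3)·log₂(Q(3)/P(3)) = (1/4)·log₂((1/4)/(1/16)) = 0.50000
  Q(4)·log₂(Q(4)/P(4)) = (1/4)·log₂((1/4)/(1/48)) = 0.89624

D_KL(Q||P) = -0.40612 + 0.19440 + 0.50000 + 0.89624 = 1.18452 ≈ 1.1845 bits

These are NOT equal (difference: 0.2454 bits). KL divergence is asymmetric: D_KL(P||Q) ≠ D_KL(Q||P) in general.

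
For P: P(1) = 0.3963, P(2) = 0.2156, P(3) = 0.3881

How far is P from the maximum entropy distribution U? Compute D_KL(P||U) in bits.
0.0486 bits

U(i) = 1/3 for all i

D_KL(P||U) = Σ P(x) log₂(P(x) / (1/3))
           = Σ P(x) log₂(P(x)) + log₂(3)
           = log₂(3) - H(P)

H(P) = -Σ P(x) log₂(P(x)):
  -P(1)·log₂(P(1)) = -(0.3963)·log₂(0.3963) = 0.52919
  -P(2)·log₂(P(2)) = -(0.2156)·log₂(0.2156) = 0.47725
  -P(3)·log₂(P(3)) = -(0.3881)·log₂(0.3881) = 0.52995
H(P) = 0.52919 + 0.47725 + 0.52995 = 1.53639 bits

log₂(3) = 1.58496 bits

D_KL(P||U) = 1.58496 - 1.53639 = 0.04857 ≈ 0.0486 bits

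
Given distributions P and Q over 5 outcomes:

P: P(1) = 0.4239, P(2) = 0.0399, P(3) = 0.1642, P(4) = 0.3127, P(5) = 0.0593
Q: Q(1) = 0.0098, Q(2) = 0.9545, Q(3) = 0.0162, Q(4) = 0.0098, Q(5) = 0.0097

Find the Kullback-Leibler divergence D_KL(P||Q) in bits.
4.3868 bits

D_KL(P||Q) = Σ P(x) log₂(P(x)/Q(x))

Computing term by term:
  P(1)·log₂(P(1)/Q(1)) = 0.4239·log₂(0.4239/0.0098) = 2.30381
  P(2)·log₂(P(2)/Q(2)) = 0.0399·log₂(0.0399/0.9545) = -0.18275
  P(3)·log₂(P(3)/Q(3)) = 0.1642·log₂(0.1642/0.0162) = 0.54866
  P(4)·log₂(P(4)/Q(4)) = 0.3127·log₂(0.3127/0.0098) = 1.56220
  P(5)·log₂(P(5)/Q(5)) = 0.0593·log₂(0.0593/0.0097) = 0.15489

D_KL(P||Q) = 2.30381 - 0.18275 + 0.54866 + 1.56220 + 0.15489 = 4.38681 ≈ 4.3868 bits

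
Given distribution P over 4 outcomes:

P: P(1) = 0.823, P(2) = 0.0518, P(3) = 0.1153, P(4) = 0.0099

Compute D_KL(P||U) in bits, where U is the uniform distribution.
1.1222 bits

U(i) = 1/4 for all i

D_KL(P||U) = Σ P(x) log₂(P(x) / (1/4))
           = Σ P(x) log₂(P(x)) + log₂(4)
           = log₂(4) - H(P)

H(P) = -Σ P(x) log₂(P(x)):
  -P(1)·log₂(P(1)) = -(0.823)·log₂(0.823) = 0.23129
  -P(2)·log₂(P(2)) = -(0.0518)·log₂(0.0518) = 0.22123
  -P(3)·log₂(P(3)) = -(0.1153)·log₂(0.1153) = 0.35934
  -P(4)·log₂(P(4)) = -(0.0099)·log₂(0.0099) = 0.06592
H(P) = 0.23129 + 0.22123 + 0.35934 + 0.06592 = 0.87778 bits

log₂(4) = 2.00000 bits

D_KL(P||U) = 2.00000 - 0.87778 = 1.12222 ≈ 1.1222 bits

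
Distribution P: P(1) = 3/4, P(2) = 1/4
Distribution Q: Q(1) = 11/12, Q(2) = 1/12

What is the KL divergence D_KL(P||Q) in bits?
0.1791 bits

D_KL(P||Q) = Σ P(x) log₂(P(x)/Q(x))

Computing term by term:
  P(1)·log₂(P(1)/Q(1)) = (3/4)·log₂((3/4)/(11/12)) = -0.21713
  P(2)·log₂(P(2)/Q(2)) = (1/4)·log₂((1/4)/(1/12)) = 0.39624

D_KL(P||Q) = -0.21713 + 0.39624 = 0.17911 ≈ 0.1791 bits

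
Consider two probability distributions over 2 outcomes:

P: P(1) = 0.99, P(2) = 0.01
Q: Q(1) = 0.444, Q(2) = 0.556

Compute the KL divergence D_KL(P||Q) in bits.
1.0873 bits

D_KL(P||Q) = Σ P(x) log₂(P(x)/Q(x))

Computing term by term:
  P(1)·log₂(P(1)/Q(1)) = 0.99·log₂(0.99/0.444) = 1.14530
  P(2)·log₂(P(2)/Q(2)) = 0.01·log₂(0.01/0.556) = -0.05797

D_KL(P||Q) = 1.14530 - 0.05797 = 1.08733 ≈ 1.0873 bits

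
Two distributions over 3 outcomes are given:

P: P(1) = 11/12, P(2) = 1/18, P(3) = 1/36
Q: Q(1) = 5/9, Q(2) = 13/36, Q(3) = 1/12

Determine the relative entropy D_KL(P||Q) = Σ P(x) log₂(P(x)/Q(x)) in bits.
0.4682 bits

D_KL(P||Q) = Σ P(x) log₂(P(x)/Q(x))

Computing term by term:
  P(1)·log₂(P(1)/Q(1)) = (11/12)·log₂((11/12)/(5/9)) = 0.66226
  P(2)·log₂(P(2)/Q(2)) = (1/18)·log₂((1/18)/(13/36)) = -0.15002
  P(3)·log₂(P(3)/Q(3)) = (1/36)·log₂((1/36)/(1/12)) = -0.04403

D_KL(P||Q) = 0.66226 - 0.15002 - 0.04403 = 0.46821 ≈ 0.4682 bits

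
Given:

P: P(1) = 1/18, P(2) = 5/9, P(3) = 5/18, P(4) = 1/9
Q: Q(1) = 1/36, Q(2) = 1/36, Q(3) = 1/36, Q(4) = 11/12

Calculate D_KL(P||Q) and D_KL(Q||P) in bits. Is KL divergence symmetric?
D_KL(P||Q) = 3.0411 bits, D_KL(Q||P) = 2.5506 bits. No, KL divergence is not symmetric.

D_KL(P||Q) = Σ P(x) log₂(P(x)/Q(x))

Computing term by term:
  P(1)·log₂(P(1)/Q(1)) = (1/18)·log₂((1/18)/(1/36)) = 0.05556
  P(2)·log₂(P(2)/Q(2)) = (5/9)·log₂((5/9)/(1/36)) = 2.40107
  P(3)·log₂(P(3)/Q(3)) = (5/18)·log₂((5/18)/(1/36)) = 0.92276
  P(4)·log₂(P(4)/Q(4)) = (1/9)·log₂((1/9)/(11/12)) = -0.33827

D_KL(P||Q) = 0.05556 + 2.40107 + 0.92276 - 0.33827 = 3.04112 ≈ 3.0411 bits

D_KL(Q||P) = Σ Q(x) log₂(Q(x)/P(x))

Computing term by term:
  Q(1)·log₂(Q(1)/P(1)) = (1/36)·log₂((1/36)/(1/18)) = -0.02778
  Q(2)·log₂(Q(2)/P(2)) = (1/36)·log₂((1/36)/(5/9)) = -0.12005
  Q(3)·log₂(Q(3)/P(3)) = (1/36)·log₂((1/36)/(5/18)) = -0.09228
  Q(4)·log₂(Q(4)/P(4)) = (11/12)·log₂((11/12)/(1/9)) = 2.79069

D_KL(Q||P) = -0.02778 - 0.12005 - 0.09228 + 2.79069 = 2.55058 ≈ 2.5506 bits

These are NOT equal (difference: 0.4905 bits). KL divergence is asymmetric: D_KL(P||Q) ≠ D_KL(Q||P) in general.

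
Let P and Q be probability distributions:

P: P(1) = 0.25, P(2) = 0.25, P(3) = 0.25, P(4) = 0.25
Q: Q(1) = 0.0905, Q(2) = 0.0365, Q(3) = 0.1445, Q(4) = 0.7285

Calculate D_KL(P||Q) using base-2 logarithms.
0.8724 bits

D_KL(P||Q) = Σ P(x) log₂(P(x)/Q(x))

Computing term by term:
  P(1)·log₂(P(1)/Q(1)) = 0.25·log₂(0.25/0.0905) = 0.36648
  P(2)·log₂(P(2)/Q(2)) = 0.25·log₂(0.25/0.0365) = 0.69399
  P(3)·log₂(P(3)/Q(3)) = 0.25·log₂(0.25/0.1445) = 0.19771
  P(4)·log₂(P(4)/Q(4)) = 0.25·log₂(0.25/0.7285) = -0.38575

D_KL(P||Q) = 0.36648 + 0.69399 + 0.19771 - 0.38575 = 0.87243 ≈ 0.8724 bits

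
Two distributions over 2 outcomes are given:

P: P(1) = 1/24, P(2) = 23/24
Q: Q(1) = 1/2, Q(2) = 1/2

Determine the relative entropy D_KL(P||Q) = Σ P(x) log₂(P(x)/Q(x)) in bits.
0.7501 bits

D_KL(P||Q) = Σ P(x) log₂(P(x)/Q(x))

Computing term by term:
  P(1)·log₂(P(1)/Q(1)) = (1/24)·log₂((1/24)/(1/2)) = -0.14937
  P(2)·log₂(P(2)/Q(2)) = (23/24)·log₂((23/24)/(1/2)) = 0.89949

D_KL(P||Q) = -0.14937 + 0.89949 = 0.75012 ≈ 0.7501 bits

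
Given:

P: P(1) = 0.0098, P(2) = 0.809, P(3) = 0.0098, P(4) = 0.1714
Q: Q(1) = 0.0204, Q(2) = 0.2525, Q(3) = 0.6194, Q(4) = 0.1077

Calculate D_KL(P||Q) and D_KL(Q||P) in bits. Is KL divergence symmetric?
D_KL(P||Q) = 1.4049 bits, D_KL(Q||P) = 3.2304 bits. No, KL divergence is not symmetric.

D_KL(P||Q) = Σ P(x) log₂(P(x)/Q(x))

Computing term by term:
  P(1)·log₂(P(1)/Q(1)) = 0.0098·log₂(0.0098/0.0204) = -0.01037
  P(2)·log₂(P(2)/Q(2)) = 0.809·log₂(0.809/0.2525) = 1.35900
  P(3)·log₂(P(3)/Q(3)) = 0.0098·log₂(0.0098/0.6194) = -0.05862
  P(4)·log₂(P(4)/Q(4)) = 0.1714·log₂(0.1714/0.1077) = 0.11490

D_KL(P||Q) = -0.01037 + 1.35900 - 0.05862 + 0.11490 = 1.40491 ≈ 1.4049 bits

D_KL(Q||P) = Σ Q(x) log₂(Q(x)/P(x))

Computing term by term:
  Q(1)·log₂(Q(1)/P(1)) = 0.0204·log₂(0.0204/0.0098) = 0.02158
  Q(2)·log₂(Q(2)/P(2)) = 0.2525·log₂(0.2525/0.809) = -0.42416
  Q(3)·log₂(Q(3)/P(3)) = 0.6194·log₂(0.6194/0.0098) = 3.70522
  Q(4)·log₂(Q(4)/P(4)) = 0.1077·log₂(0.1077/0.1714) = -0.07220

D_KL(Q||P) = 0.02158 - 0.42416 + 3.70522 - 0.07220 = 3.23044 ≈ 3.2304 bits

These are NOT equal (difference: 1.8255 bits). KL divergence is asymmetric: D_KL(P||Q) ≠ D_KL(Q||P) in general.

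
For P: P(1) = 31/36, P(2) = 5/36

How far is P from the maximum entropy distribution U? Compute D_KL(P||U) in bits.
0.4187 bits

U(i) = 1/2 for all i

D_KL(P||U) = Σ P(x) log₂(P(x) / (1/2))
           = Σ P(x) log₂(P(x)) + log₂(2)
           = log₂(2) - H(P)

H(P) = -Σ P(x) log₂(P(x)):
  -P(1)·log₂(P(1)) = -(31/36)·log₂(31/36) = 0.18577
  -P(2)·log₂(P(2)) = -(5/36)·log₂(5/36) = 0.39556
H(P) = 0.18577 + 0.39556 = 0.58133 bits

log₂(2) = 1.00000 bits

D_KL(P||U) = 1.00000 - 0.58133 = 0.41867 ≈ 0.4187 bits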